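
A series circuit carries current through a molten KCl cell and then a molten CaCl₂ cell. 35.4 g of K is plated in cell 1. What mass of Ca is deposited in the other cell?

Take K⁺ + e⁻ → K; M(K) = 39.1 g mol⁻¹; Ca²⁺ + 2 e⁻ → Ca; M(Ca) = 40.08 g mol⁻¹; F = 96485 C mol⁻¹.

n(K) = 35.4 / 39.1 = 0.9054 mol.
Since K⁺ + e⁻ → K, n(e⁻) passed = 1 × 0.9054 = 0.9054 mol.
Cells in series carry the same charge, so the same 0.9054 mol of electrons passes through cell 2.
Ca²⁺ + 2 e⁻ → Ca, so n(Ca) = 0.9054 / 2 = 0.4527 mol.
m(Ca) = 0.4527 × 40.08 = 18.1 g.

18.1 g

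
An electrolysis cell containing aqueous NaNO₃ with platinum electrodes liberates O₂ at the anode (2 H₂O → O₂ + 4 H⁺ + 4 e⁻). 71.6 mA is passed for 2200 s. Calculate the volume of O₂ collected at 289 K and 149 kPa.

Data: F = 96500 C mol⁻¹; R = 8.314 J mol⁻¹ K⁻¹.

Q = I·t = 0.07160 A × 2200.0 s = 157.5 C.
n(e⁻) = Q/F = 157.5 / 96500 = 0.001632 mol.
4 electrons are transferred per O₂ molecule, so n(O₂) = 0.001632 / 4 = 0.0004081 mol.
V = nRT/P = (0.0004081 × 8.314 × 289) / (149 × 10³ Pa) = 6.58 × 10⁻⁶ m³ = 0.00658 L.

0.00658 L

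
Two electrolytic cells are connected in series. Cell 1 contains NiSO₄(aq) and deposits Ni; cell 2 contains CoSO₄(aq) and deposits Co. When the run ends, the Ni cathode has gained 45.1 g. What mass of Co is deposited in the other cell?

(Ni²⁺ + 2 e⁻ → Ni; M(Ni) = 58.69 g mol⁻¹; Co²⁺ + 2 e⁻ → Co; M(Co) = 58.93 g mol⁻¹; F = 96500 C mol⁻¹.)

45.3 g

n(Ni) = 45.1 / 58.69 = 0.7684 mol.
Since Ni²⁺ + 2 e⁻ → Ni, n(e⁻) passed = 2 × 0.7684 = 1.537 mol.
Cells in series carry the same charge, so the same 1.537 mol of electrons passes through cell 2.
Co²⁺ + 2 e⁻ → Co, so n(Co) = 1.537 / 2 = 0.7684 mol.
m(Co) = 0.7684 × 58.93 = 45.3 g.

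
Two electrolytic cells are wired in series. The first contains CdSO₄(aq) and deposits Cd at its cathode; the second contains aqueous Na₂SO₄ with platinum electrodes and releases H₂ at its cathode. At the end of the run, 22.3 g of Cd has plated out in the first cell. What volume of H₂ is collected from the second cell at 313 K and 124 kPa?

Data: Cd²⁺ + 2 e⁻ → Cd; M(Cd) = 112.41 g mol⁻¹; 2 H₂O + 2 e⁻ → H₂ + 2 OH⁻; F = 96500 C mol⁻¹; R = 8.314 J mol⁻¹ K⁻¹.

n(Cd) = 22.3 / 112.41 = 0.1984 mol, so n(e⁻) = 2 × 0.1984 = 0.3968 mol.
The cells are in series, so the same 0.3968 mol of electrons passes through the second cell.
2 H₂O + 2 e⁻ → H₂ + 2 OH⁻ — 2 mol e⁻ per mol H₂, so n(H₂) = 0.3968/2 = 0.1984 mol.
V = nRT/P = (0.1984 × 8.314 × 313) / (124 × 10³) = 0.00416 m³ = 4.16 L.

4.16 L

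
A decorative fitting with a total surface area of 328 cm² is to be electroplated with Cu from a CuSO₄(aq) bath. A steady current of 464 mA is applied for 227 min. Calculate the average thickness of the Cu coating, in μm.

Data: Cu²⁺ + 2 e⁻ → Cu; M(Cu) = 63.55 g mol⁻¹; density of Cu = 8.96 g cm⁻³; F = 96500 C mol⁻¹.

7.08 μm

Q = I·t = 0.4640 × 13620 = 6320 C; n(e⁻) = 0.06549 mol.
n(Cu) = n(e⁻)/2 = 0.03274 mol, so m = 0.03274 × 63.55 = 2.081 g.
Volume = m/ρ = 2.081 / 8.96 = 0.2322 cm³.
Thickness = V/A = 0.2322 / 328 = 7.08 × 10⁻⁴ cm = 7.08 μm.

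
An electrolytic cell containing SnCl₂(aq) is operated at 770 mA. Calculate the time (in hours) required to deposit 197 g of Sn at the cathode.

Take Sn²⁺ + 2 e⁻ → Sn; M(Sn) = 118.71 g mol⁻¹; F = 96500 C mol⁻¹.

n(Sn) = m/M = 197 / 118.71 = 1.660 mol.
Each Sn atom requires 2 electrons, so n(e⁻) = 2 × 1.660 = 3.319 mol.
Q = n(e⁻)·F = 3.319 × 96500 = 320300 C.
t = Q/I = 320300 / 0.7700 A = 416000 s = 116 h.

116 h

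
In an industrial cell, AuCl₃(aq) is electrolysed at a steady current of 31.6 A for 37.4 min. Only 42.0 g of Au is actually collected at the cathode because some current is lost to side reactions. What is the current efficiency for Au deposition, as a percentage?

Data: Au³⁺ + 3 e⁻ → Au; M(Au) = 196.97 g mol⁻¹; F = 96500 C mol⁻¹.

Q = I·t = 31.60 × 2244.0 = 70910 C; n(e⁻) = 70910/96500 = 0.7348 mol.
Theoretical n(Au) = n(e⁻)/3 = 0.2449 mol, i.e. m_theo = 0.2449 × 196.97 = 48.25 g.
Efficiency = m_actual / m_theo = 42.0 / 48.25 = 87.1 %.

87.1 %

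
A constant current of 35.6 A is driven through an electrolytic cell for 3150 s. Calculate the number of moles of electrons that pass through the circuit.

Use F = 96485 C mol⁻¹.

1.16 mol

Q = I·t = 35.60 A × 3150.0 s = 112100 C.
n(e⁻) = Q/F = 112100 / 96485 = 1.16 mol.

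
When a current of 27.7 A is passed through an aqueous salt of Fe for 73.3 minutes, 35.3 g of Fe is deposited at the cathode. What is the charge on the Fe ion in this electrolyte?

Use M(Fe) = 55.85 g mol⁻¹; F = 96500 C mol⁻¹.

Q = I·t = 27.70 A × 4398.0 s = 121800 C, so n(e⁻) = 121800/96500 = 1.262 mol.
n(Fe) deposited = 35.3 / 55.85 = 0.6321 mol.
Electrons per atom = n(e⁻)/n(Fe) = 1.262 / 0.6321 = 2.00 ≈ 2, so the ion is Fe²⁺.

+2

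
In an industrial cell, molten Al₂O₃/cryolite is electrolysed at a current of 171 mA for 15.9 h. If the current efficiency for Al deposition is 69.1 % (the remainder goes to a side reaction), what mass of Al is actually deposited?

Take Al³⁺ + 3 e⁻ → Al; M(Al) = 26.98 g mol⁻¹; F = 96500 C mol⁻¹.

0.630 g

Q = I·t = 0.1710 × 57240 = 9788 C.
n(e⁻) = 9788/96500 = 0.1014 mol; theoretically n(Al) = 0.1014/3 = 0.03381 mol, m_theo = 0.9122 g.
At 69.1 % efficiency, m_actual = 0.691 × 0.9122 = 0.630 g.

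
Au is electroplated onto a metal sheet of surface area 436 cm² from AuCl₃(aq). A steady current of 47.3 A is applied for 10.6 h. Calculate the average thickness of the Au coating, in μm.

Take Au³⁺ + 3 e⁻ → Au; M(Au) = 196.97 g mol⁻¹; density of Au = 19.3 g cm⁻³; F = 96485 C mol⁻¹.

1460 μm

Q = I·t = 47.30 × 38160 = 1805000 C; n(e⁻) = 18.71 mol.
n(Au) = n(e⁻)/3 = 6.236 mol, so m = 6.236 × 196.97 = 1228 g.
Volume = m/ρ = 1228 / 19.3 = 63.64 cm³.
Thickness = V/A = 63.64 / 436 = 0.146 cm = 1460 μm.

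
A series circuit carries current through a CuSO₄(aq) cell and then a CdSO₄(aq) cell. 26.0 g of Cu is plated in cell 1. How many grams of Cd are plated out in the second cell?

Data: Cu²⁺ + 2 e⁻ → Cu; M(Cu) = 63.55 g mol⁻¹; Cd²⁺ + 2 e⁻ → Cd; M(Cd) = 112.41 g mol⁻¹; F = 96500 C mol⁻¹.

n(Cu) = 26.0 / 63.55 = 0.4091 mol.
Since Cu²⁺ + 2 e⁻ → Cu, n(e⁻) passed = 2 × 0.4091 = 0.8183 mol.
Cells in series carry the same charge, so the same 0.8183 mol of electrons passes through cell 2.
Cd²⁺ + 2 e⁻ → Cd, so n(Cd) = 0.8183 / 2 = 0.4091 mol.
m(Cd) = 0.4091 × 112.41 = 46.0 g.

46.0 g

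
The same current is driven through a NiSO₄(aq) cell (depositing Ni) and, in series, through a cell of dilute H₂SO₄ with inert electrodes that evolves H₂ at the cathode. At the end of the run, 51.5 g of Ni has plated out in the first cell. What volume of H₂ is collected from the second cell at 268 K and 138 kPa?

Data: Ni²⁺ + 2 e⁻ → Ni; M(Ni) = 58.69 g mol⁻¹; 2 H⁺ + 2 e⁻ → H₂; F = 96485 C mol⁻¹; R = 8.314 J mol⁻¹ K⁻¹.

14.2 L

n(Ni) = 51.5 / 58.69 = 0.8775 mol, so n(e⁻) = 2 × 0.8775 = 1.755 mol.
The cells are in series, so the same 1.755 mol of electrons passes through the second cell.
2 H⁺ + 2 e⁻ → H₂ — 2 mol e⁻ per mol H₂, so n(H₂) = 1.755/2 = 0.8775 mol.
V = nRT/P = (0.8775 × 8.314 × 268) / (138 × 10³) = 0.0142 m³ = 14.2 L.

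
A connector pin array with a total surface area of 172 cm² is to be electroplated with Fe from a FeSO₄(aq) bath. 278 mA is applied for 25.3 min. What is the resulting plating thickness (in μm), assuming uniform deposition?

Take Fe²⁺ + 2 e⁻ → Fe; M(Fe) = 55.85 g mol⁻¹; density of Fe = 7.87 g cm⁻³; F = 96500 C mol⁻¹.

Q = I·t = 0.2780 × 1518.0 = 422.0 C; n(e⁻) = 0.004373 mol.
n(Fe) = n(e⁻)/2 = 0.002187 mol, so m = 0.002187 × 55.85 = 0.1221 g.
Volume = m/ρ = 0.1221 / 7.87 = 0.01552 cm³.
Thickness = V/A = 0.01552 / 172 = 9.02 × 10⁻⁵ cm = 0.902 μm.

0.902 μm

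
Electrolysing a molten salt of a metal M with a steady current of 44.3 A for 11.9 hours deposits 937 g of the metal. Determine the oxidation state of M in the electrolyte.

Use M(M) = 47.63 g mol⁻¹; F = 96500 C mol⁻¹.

+1

Q = I·t = 44.30 A × 42840 s = 1898000 C, so n(e⁻) = 1898000/96500 = 19.67 mol.
n(M) deposited = 937 / 47.63 = 19.67 mol.
Electrons per atom = n(e⁻)/n(M) = 19.67 / 19.67 = 1.00 ≈ 1, so the ion is M⁺.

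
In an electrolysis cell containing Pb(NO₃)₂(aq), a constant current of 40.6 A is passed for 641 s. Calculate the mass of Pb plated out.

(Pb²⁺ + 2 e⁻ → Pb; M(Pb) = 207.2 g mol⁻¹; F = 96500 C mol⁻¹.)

27.9 g

Q = I·t = 40.60 A × 641.00 s = 26020 C.
n(e⁻) = Q/F = 26020 / 96500 = 0.2697 mol.
Pb²⁺ + 2 e⁻ → Pb, so n(Pb) = n(e⁻)/2 = 0.1348 mol.
m = n·M = 0.1348 × 207.2 = 27.9 g.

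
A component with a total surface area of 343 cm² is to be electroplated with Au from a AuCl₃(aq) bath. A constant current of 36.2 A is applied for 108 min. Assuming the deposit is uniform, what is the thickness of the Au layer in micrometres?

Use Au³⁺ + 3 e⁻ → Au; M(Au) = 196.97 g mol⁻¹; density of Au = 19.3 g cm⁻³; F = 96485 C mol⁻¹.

241 μm

Q = I·t = 36.20 × 6480.0 = 234600 C; n(e⁻) = 2.431 mol.
n(Au) = n(e⁻)/3 = 0.8104 mol, so m = 0.8104 × 196.97 = 159.6 g.
Volume = m/ρ = 159.6 / 19.3 = 8.271 cm³.
Thickness = V/A = 8.271 / 343 = 0.0241 cm = 241 μm.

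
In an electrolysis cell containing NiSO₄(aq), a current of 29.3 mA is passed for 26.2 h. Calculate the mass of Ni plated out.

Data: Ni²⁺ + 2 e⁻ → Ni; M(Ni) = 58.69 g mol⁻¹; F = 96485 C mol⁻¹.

Q = I·t = 0.02930 A × 94320 s = 2764 C.
n(e⁻) = Q/F = 2764 / 96485 = 0.02864 mol.
Ni²⁺ + 2 e⁻ → Ni, so n(Ni) = n(e⁻)/2 = 0.01432 mol.
m = n·M = 0.01432 × 58.69 = 0.841 g.

0.841 g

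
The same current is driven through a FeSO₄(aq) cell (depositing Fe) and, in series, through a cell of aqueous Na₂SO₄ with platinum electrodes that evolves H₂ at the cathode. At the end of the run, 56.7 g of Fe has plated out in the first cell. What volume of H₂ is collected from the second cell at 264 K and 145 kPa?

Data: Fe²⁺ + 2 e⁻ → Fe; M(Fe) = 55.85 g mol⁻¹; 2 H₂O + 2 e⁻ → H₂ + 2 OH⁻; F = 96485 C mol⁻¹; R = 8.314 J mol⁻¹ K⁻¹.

n(Fe) = 56.7 / 55.85 = 1.015 mol, so n(e⁻) = 2 × 1.015 = 2.030 mol.
The cells are in series, so the same 2.030 mol of electrons passes through the second cell.
2 H₂O + 2 e⁻ → H₂ + 2 OH⁻ — 2 mol e⁻ per mol H₂, so n(H₂) = 2.030/2 = 1.015 mol.
V = nRT/P = (1.015 × 8.314 × 264) / (145 × 10³) = 0.0154 m³ = 15.4 L.

15.4 L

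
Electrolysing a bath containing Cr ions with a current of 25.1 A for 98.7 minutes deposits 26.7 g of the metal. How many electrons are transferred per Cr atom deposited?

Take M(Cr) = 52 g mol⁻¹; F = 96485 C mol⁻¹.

3

Q = I·t = 25.10 A × 5922.0 s = 148600 C, so n(e⁻) = 148600/96485 = 1.541 mol.
n(Cr) deposited = 26.7 / 52 = 0.5135 mol.
Electrons per atom = n(e⁻)/n(Cr) = 1.541 / 0.5135 = 3.00 ≈ 3, so the ion is Cr³⁺.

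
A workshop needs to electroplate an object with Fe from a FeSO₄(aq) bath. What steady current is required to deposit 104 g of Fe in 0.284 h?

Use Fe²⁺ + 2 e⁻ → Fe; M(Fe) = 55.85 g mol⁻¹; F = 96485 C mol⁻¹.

n(Fe) = 104 / 55.85 = 1.862 mol.
n(e⁻) = 2 × 1.862 = 3.724 mol.
Q = n(e⁻)·F = 3.724 × 96485 = 359300 C.
I = Q/t = 359300 / 1022.4 s = 351 A.

351 A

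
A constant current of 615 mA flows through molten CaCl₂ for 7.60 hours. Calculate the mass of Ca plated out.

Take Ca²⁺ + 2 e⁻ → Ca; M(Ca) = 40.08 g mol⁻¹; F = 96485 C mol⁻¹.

Q = I·t = 0.6150 A × 27360 s = 16830 C.
n(e⁻) = Q/F = 16830 / 96485 = 0.1744 mol.
Ca²⁺ + 2 e⁻ → Ca, so n(Ca) = n(e⁻)/2 = 0.08720 mol.
m = n·M = 0.08720 × 40.08 = 3.49 g.

3.49 g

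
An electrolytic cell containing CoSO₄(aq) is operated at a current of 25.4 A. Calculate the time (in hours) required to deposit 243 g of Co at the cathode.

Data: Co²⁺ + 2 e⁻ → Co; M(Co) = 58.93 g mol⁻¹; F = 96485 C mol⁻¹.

n(Co) = m/M = 243 / 58.93 = 4.124 mol.
Each Co atom requires 2 electrons, so n(e⁻) = 2 × 4.124 = 8.247 mol.
Q = n(e⁻)·F = 8.247 × 96485 = 795700 C.
t = Q/I = 795700 / 25.40 A = 31330 s = 8.70 h.

8.70 h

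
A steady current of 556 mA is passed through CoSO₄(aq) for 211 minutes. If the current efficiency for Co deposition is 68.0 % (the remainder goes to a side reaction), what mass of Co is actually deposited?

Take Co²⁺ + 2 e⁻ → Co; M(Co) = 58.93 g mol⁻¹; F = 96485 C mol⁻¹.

1.46 g

Q = I·t = 0.5560 × 12660 = 7039 C.
n(e⁻) = 7039/96485 = 0.07295 mol; theoretically n(Co) = 0.07295/2 = 0.03648 mol, m_theo = 2.150 g.
At 68.0 % efficiency, m_actual = 0.680 × 2.150 = 1.46 g.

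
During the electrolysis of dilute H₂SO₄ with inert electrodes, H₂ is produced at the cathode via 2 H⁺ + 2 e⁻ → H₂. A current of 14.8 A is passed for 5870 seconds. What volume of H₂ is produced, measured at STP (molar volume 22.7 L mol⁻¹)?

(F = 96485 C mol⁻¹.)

Q = I·t = 14.80 A × 5870.0 s = 86880 C.
n(e⁻) = Q/F = 86880 / 96485 = 0.9004 mol.
2 electrons are transferred per H₂ molecule, so n(H₂) = 0.9004 / 2 = 0.4502 mol.
V = n × V_m = 0.4502 × 22.7 = 10.2 L.

10.2 L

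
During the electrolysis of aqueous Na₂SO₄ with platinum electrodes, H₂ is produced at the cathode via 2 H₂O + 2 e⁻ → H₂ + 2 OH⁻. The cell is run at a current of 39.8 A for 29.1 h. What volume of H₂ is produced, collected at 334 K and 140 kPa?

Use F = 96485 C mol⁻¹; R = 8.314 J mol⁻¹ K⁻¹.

429 L

Q = I·t = 39.80 A × 104760 s = 4169000 C.
n(e⁻) = Q/F = 4169000 / 96485 = 43.21 mol.
2 electrons are transferred per H₂ molecule, so n(H₂) = 43.21 / 2 = 21.61 mol.
V = nRT/P = (21.61 × 8.314 × 334) / (140 × 10³ Pa) = 0.429 m³ = 429 L.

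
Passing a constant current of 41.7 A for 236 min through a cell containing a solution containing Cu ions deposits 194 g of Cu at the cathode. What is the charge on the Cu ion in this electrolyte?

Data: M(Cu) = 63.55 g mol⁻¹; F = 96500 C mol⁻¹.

+2

Q = I·t = 41.70 A × 14160 s = 590500 C, so n(e⁻) = 590500/96500 = 6.119 mol.
n(Cu) deposited = 194 / 63.55 = 3.053 mol.
Electrons per atom = n(e⁻)/n(Cu) = 6.119 / 3.053 = 2.00 ≈ 2, so the ion is Cu²⁺.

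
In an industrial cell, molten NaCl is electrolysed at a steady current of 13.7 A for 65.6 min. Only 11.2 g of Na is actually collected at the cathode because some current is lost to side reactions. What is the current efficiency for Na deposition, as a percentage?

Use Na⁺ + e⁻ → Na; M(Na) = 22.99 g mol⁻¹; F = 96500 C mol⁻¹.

87.2 %

Q = I·t = 13.70 × 3936.0 = 53920 C; n(e⁻) = 53920/96500 = 0.5588 mol.
Theoretical n(Na) = n(e⁻)/1 = 0.5588 mol, i.e. m_theo = 0.5588 × 22.99 = 12.85 g.
Efficiency = m_actual / m_theo = 11.2 / 12.85 = 87.2 %.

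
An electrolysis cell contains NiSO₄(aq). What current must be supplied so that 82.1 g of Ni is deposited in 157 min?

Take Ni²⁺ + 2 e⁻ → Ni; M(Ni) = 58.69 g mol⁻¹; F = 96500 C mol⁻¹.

n(Ni) = 82.1 / 58.69 = 1.399 mol.
n(e⁻) = 2 × 1.399 = 2.798 mol.
Q = n(e⁻)·F = 2.798 × 96500 = 270000 C.
I = Q/t = 270000 / 9420.0 s = 28.7 A.

28.7 A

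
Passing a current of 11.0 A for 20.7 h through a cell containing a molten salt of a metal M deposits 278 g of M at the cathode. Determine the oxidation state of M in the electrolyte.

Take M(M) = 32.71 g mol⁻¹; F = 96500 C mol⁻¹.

+1

Q = I·t = 11.00 A × 74520 s = 819700 C, so n(e⁻) = 819700/96500 = 8.495 mol.
n(M) deposited = 278 / 32.71 = 8.499 mol.
Electrons per atom = n(e⁻)/n(M) = 8.495 / 8.499 = 0.999 ≈ 1, so the ion is M⁺.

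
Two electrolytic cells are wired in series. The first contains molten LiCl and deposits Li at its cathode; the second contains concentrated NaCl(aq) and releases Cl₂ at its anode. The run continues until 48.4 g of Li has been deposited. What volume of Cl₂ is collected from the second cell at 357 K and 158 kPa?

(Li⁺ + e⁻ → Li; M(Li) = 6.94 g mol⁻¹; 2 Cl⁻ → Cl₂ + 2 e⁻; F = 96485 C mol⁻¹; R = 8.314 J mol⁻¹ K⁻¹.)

65.5 L

n(Li) = 48.4 / 6.94 = 6.974 mol, so n(e⁻) = 1 × 6.974 = 6.974 mol.
The cells are in series, so the same 6.974 mol of electrons passes through the second cell.
2 Cl⁻ → Cl₂ + 2 e⁻ — 2 mol e⁻ per mol Cl₂, so n(Cl₂) = 6.974/2 = 3.487 mol.
V = nRT/P = (3.487 × 8.314 × 357) / (158 × 10³) = 0.0655 m³ = 65.5 L.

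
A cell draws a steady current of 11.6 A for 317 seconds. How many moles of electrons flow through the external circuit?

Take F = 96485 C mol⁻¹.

Q = I·t = 11.60 A × 317.00 s = 3677 C.
n(e⁻) = Q/F = 3677 / 96485 = 0.0381 mol.

0.0381 mol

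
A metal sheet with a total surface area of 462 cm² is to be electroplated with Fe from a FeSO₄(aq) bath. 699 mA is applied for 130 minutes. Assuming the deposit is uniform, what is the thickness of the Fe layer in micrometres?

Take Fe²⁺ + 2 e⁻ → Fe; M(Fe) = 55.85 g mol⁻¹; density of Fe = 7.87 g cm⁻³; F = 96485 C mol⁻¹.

Q = I·t = 0.6990 × 7800.0 = 5452 C; n(e⁻) = 0.05651 mol.
n(Fe) = n(e⁻)/2 = 0.02825 mol, so m = 0.02825 × 55.85 = 1.578 g.
Volume = m/ρ = 1.578 / 7.87 = 0.2005 cm³.
Thickness = V/A = 0.2005 / 462 = 4.34 × 10⁻⁴ cm = 4.34 μm.

4.34 μm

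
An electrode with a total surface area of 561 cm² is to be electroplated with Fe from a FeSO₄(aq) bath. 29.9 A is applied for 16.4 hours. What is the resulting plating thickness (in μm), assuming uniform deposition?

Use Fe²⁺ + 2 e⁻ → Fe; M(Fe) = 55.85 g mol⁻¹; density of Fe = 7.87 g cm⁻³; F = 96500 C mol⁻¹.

Q = I·t = 29.90 × 59040 = 1765000 C; n(e⁻) = 18.29 mol.
n(Fe) = n(e⁻)/2 = 9.147 mol, so m = 9.147 × 55.85 = 510.8 g.
Volume = m/ρ = 510.8 / 7.87 = 64.91 cm³.
Thickness = V/A = 64.91 / 561 = 0.116 cm = 1160 μm.

1160 μm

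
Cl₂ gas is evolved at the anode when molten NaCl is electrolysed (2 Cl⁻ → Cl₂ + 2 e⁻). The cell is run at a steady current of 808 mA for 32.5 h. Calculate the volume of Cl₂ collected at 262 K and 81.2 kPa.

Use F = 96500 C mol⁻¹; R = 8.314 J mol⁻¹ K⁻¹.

13.1 L

Q = I·t = 0.8080 A × 117000 s = 94540 C.
n(e⁻) = Q/F = 94540 / 96500 = 0.9796 mol.
2 electrons are transferred per Cl₂ molecule, so n(Cl₂) = 0.9796 / 2 = 0.4898 mol.
V = nRT/P = (0.4898 × 8.314 × 262) / (81.2 × 10³ Pa) = 0.0131 m³ = 13.1 L.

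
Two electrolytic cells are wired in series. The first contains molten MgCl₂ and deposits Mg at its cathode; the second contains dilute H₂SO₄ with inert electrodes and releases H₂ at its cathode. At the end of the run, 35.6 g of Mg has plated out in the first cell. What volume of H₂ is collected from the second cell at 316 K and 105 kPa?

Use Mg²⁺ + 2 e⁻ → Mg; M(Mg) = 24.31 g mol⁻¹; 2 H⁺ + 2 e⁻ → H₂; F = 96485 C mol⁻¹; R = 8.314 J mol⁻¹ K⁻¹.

36.6 L

n(Mg) = 35.6 / 24.31 = 1.464 mol, so n(e⁻) = 2 × 1.464 = 2.929 mol.
The cells are in series, so the same 2.929 mol of electrons passes through the second cell.
2 H⁺ + 2 e⁻ → H₂ — 2 mol e⁻ per mol H₂, so n(H₂) = 2.929/2 = 1.464 mol.
V = nRT/P = (1.464 × 8.314 × 316) / (105 × 10³) = 0.0366 m³ = 36.6 L.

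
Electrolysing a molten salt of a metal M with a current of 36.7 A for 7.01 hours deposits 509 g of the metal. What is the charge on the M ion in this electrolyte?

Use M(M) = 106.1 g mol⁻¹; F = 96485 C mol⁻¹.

Q = I·t = 36.70 A × 25236 s = 926200 C, so n(e⁻) = 926200/96485 = 9.599 mol.
n(M) deposited = 509 / 106.1 = 4.797 mol.
Electrons per atom = n(e⁻)/n(M) = 9.599 / 4.797 = 2.00 ≈ 2, so the ion is M²⁺.

+2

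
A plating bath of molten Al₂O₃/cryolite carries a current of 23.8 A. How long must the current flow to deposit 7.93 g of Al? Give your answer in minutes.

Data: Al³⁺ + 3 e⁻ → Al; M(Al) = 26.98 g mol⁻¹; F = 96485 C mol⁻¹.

59.6 min

n(Al) = m/M = 7.93 / 26.98 = 0.2939 mol.
Each Al atom requires 3 electrons, so n(e⁻) = 3 × 0.2939 = 0.8818 mol.
Q = n(e⁻)·F = 0.8818 × 96485 = 85080 C.
t = Q/I = 85080 / 23.80 A = 3575 s = 59.6 min.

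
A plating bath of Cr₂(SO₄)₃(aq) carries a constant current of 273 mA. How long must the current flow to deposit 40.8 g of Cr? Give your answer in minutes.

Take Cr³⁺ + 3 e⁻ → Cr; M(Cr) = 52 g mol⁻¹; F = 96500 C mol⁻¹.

n(Cr) = m/M = 40.8 / 52 = 0.7846 mol.
Each Cr atom requires 3 electrons, so n(e⁻) = 3 × 0.7846 = 2.354 mol.
Q = n(e⁻)·F = 2.354 × 96500 = 227100 C.
t = Q/I = 227100 / 0.2730 A = 832000 s = 13900 min.

13900 min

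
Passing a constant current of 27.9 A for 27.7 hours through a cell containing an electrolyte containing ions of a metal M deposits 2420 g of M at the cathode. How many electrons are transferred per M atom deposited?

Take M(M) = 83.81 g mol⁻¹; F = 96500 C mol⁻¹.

Q = I·t = 27.90 A × 99720 s = 2782000 C, so n(e⁻) = 2782000/96500 = 28.83 mol.
n(M) deposited = 2420 / 83.81 = 28.87 mol.
Electrons per atom = n(e⁻)/n(M) = 28.83 / 28.87 = 0.998 ≈ 1, so the ion is M⁺.

1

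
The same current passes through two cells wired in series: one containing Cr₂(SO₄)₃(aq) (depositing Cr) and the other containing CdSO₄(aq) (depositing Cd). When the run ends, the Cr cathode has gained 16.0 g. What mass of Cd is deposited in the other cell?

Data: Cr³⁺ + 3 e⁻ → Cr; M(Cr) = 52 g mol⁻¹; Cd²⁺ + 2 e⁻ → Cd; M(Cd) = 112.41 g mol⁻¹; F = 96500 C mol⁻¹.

n(Cr) = 16.0 / 52 = 0.3077 mol.
Since Cr³⁺ + 3 e⁻ → Cr, n(e⁻) passed = 3 × 0.3077 = 0.9231 mol.
Cells in series carry the same charge, so the same 0.9231 mol of electrons passes through cell 2.
Cd²⁺ + 2 e⁻ → Cd, so n(Cd) = 0.9231 / 2 = 0.4615 mol.
m(Cd) = 0.4615 × 112.41 = 51.9 g.

51.9 g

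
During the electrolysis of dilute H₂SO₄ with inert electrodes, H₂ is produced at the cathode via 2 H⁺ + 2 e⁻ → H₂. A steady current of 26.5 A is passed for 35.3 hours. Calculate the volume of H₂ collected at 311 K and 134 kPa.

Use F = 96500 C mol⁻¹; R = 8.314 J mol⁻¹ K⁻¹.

Q = I·t = 26.50 A × 127080 s = 3368000 C.
n(e⁻) = Q/F = 3368000 / 96500 = 34.90 mol.
2 electrons are transferred per H₂ molecule, so n(H₂) = 34.90 / 2 = 17.45 mol.
V = nRT/P = (17.45 × 8.314 × 311) / (134 × 10³ Pa) = 0.337 m³ = 337 L.

337 L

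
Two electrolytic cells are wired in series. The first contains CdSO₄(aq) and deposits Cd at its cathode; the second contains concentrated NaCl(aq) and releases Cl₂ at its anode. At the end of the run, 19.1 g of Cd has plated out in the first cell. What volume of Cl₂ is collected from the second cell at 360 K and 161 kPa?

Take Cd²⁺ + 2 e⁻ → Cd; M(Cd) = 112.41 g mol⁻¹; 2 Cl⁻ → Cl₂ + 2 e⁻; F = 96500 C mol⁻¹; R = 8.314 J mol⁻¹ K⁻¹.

n(Cd) = 19.1 / 112.41 = 0.1699 mol, so n(e⁻) = 2 × 0.1699 = 0.3398 mol.
The cells are in series, so the same 0.3398 mol of electrons passes through the second cell.
2 Cl⁻ → Cl₂ + 2 e⁻ — 2 mol e⁻ per mol Cl₂, so n(Cl₂) = 0.3398/2 = 0.1699 mol.
V = nRT/P = (0.1699 × 8.314 × 360) / (161 × 10³) = 0.00316 m³ = 3.16 L.

3.16 L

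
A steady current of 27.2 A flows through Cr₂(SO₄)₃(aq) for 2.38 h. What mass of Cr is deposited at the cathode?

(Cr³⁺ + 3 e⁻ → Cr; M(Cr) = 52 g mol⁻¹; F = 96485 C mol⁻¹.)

Q = I·t = 27.20 A × 8568.0 s = 233000 C.
n(e⁻) = Q/F = 233000 / 96485 = 2.415 mol.
Cr³⁺ + 3 e⁻ → Cr, so n(Cr) = n(e⁻)/3 = 0.8051 mol.
m = n·M = 0.8051 × 52 = 41.9 g.

41.9 g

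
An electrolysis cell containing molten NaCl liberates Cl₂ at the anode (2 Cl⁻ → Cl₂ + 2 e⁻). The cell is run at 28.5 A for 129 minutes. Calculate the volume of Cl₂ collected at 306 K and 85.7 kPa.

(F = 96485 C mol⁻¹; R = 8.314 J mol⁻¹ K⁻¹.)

33.9 L

Q = I·t = 28.50 A × 7740.0 s = 220600 C.
n(e⁻) = Q/F = 220600 / 96485 = 2.286 mol.
2 electrons are transferred per Cl₂ molecule, so n(Cl₂) = 2.286 / 2 = 1.143 mol.
V = nRT/P = (1.143 × 8.314 × 306) / (85.7 × 10³ Pa) = 0.0339 m³ = 33.9 L.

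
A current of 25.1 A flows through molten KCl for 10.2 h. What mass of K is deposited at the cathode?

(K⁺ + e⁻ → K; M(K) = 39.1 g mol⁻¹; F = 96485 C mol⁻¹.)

Q = I·t = 25.10 A × 36720 s = 921700 C.
n(e⁻) = Q/F = 921700 / 96485 = 9.552 mol.
K⁺ + e⁻ → K, so n(K) = n(e⁻)/1 = 9.552 mol.
m = n·M = 9.552 × 39.1 = 374 g.

374 g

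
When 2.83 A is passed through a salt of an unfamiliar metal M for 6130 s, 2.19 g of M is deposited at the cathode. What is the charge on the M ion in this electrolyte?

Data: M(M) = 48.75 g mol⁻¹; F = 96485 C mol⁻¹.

Q = I·t = 2.830 A × 6130.0 s = 17350 C, so n(e⁻) = 17350/96485 = 0.1798 mol.
n(M) deposited = 2.19 / 48.75 = 0.04492 mol.
Electrons per atom = n(e⁻)/n(M) = 0.1798 / 0.04492 = 4.00 ≈ 4, so the ion is M⁴⁺.

+4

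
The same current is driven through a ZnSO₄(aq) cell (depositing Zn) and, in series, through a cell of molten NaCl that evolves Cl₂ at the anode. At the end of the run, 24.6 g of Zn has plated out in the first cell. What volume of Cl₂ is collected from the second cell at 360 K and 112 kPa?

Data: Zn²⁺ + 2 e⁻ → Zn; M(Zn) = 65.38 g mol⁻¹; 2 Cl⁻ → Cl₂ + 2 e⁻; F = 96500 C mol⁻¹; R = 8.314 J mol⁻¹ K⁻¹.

n(Zn) = 24.6 / 65.38 = 0.3763 mol, so n(e⁻) = 2 × 0.3763 = 0.7525 mol.
The cells are in series, so the same 0.7525 mol of electrons passes through the second cell.
2 Cl⁻ → Cl₂ + 2 e⁻ — 2 mol e⁻ per mol Cl₂, so n(Cl₂) = 0.7525/2 = 0.3763 mol.
V = nRT/P = (0.3763 × 8.314 × 360) / (112 × 10³) = 0.0101 m³ = 10.1 L.

10.1 L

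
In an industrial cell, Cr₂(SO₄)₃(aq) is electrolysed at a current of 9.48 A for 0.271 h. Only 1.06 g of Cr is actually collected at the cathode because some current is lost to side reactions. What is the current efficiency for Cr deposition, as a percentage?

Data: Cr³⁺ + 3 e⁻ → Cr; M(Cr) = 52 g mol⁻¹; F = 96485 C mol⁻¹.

Q = I·t = 9.480 × 975.60 = 9249 C; n(e⁻) = 9249/96485 = 0.09586 mol.
Theoretical n(Cr) = n(e⁻)/3 = 0.03195 mol, i.e. m_theo = 0.03195 × 52 = 1.662 g.
Efficiency = m_actual / m_theo = 1.06 / 1.662 = 63.8 %.

63.8 %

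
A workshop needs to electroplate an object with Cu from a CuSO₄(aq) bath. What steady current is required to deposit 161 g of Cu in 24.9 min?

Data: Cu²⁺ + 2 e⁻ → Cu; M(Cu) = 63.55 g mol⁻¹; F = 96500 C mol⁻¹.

327 A

n(Cu) = 161 / 63.55 = 2.533 mol.
n(e⁻) = 2 × 2.533 = 5.067 mol.
Q = n(e⁻)·F = 5.067 × 96500 = 489000 C.
I = Q/t = 489000 / 1494.0 s = 327 A.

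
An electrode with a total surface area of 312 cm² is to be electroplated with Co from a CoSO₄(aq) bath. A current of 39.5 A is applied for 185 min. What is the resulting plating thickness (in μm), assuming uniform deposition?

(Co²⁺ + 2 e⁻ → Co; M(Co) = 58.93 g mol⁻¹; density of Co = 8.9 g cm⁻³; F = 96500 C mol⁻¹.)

Q = I·t = 39.50 × 11100 = 438400 C; n(e⁻) = 4.544 mol.
n(Co) = n(e⁻)/2 = 2.272 mol, so m = 2.272 × 58.93 = 133.9 g.
Volume = m/ρ = 133.9 / 8.9 = 15.04 cm³.
Thickness = V/A = 15.04 / 312 = 0.0482 cm = 482 μm.

482 μm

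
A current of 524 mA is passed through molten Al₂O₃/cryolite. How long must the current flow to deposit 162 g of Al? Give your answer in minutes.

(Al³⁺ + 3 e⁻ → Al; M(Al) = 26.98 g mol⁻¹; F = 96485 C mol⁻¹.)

55300 min

n(Al) = m/M = 162 / 26.98 = 6.004 mol.
Each Al atom requires 3 electrons, so n(e⁻) = 3 × 6.004 = 18.01 mol.
Q = n(e⁻)·F = 18.01 × 96485 = 1738000 C.
t = Q/I = 1738000 / 0.5240 A = 3317000 s = 55300 min.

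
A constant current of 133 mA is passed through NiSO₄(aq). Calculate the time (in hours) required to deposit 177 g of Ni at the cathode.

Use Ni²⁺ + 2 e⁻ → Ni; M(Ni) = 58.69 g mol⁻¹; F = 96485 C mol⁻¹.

n(Ni) = m/M = 177 / 58.69 = 3.016 mol.
Each Ni atom requires 2 electrons, so n(e⁻) = 2 × 3.016 = 6.032 mol.
Q = n(e⁻)·F = 6.032 × 96485 = 582000 C.
t = Q/I = 582000 / 0.1330 A = 4376000 s = 1220 h.

1220 h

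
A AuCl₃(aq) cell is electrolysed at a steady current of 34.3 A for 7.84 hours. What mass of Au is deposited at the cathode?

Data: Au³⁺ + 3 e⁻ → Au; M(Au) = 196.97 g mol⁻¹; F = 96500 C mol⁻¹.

659 g

Q = I·t = 34.30 A × 28224 s = 968100 C.
n(e⁻) = Q/F = 968100 / 96500 = 10.03 mol.
Au³⁺ + 3 e⁻ → Au, so n(Au) = n(e⁻)/3 = 3.344 mol.
m = n·M = 3.344 × 196.97 = 659 g.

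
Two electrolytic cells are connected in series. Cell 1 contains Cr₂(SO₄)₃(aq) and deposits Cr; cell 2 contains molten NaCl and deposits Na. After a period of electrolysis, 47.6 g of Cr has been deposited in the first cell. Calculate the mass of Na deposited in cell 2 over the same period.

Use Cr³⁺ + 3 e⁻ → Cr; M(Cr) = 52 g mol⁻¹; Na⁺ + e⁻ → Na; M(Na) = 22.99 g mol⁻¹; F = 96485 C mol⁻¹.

n(Cr) = 47.6 / 52 = 0.9154 mol.
Since Cr³⁺ + 3 e⁻ → Cr, n(e⁻) passed = 3 × 0.9154 = 2.746 mol.
Cells in series carry the same charge, so the same 2.746 mol of electrons passes through cell 2.
Na⁺ + e⁻ → Na, so n(Na) = 2.746 / 1 = 2.746 mol.
m(Na) = 2.746 × 22.99 = 63.1 g.

63.1 g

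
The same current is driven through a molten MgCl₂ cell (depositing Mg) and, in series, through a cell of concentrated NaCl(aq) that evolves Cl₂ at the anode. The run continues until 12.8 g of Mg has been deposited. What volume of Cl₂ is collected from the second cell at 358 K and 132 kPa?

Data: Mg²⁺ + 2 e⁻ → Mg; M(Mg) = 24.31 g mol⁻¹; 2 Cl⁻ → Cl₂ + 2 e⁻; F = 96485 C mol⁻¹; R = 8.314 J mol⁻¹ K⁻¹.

11.9 L

n(Mg) = 12.8 / 24.31 = 0.5265 mol, so n(e⁻) = 2 × 0.5265 = 1.053 mol.
The cells are in series, so the same 1.053 mol of electrons passes through the second cell.
2 Cl⁻ → Cl₂ + 2 e⁻ — 2 mol e⁻ per mol Cl₂, so n(Cl₂) = 1.053/2 = 0.5265 mol.
V = nRT/P = (0.5265 × 8.314 × 358) / (132 × 10³) = 0.0119 m³ = 11.9 L.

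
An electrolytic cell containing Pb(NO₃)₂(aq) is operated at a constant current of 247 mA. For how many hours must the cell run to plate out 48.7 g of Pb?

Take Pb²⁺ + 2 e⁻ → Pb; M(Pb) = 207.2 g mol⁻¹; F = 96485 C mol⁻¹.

n(Pb) = m/M = 48.7 / 207.2 = 0.2350 mol.
Each Pb atom requires 2 electrons, so n(e⁻) = 2 × 0.2350 = 0.4701 mol.
Q = n(e⁻)·F = 0.4701 × 96485 = 45360 C.
t = Q/I = 45360 / 0.2470 A = 183600 s = 51.0 h.

51.0 h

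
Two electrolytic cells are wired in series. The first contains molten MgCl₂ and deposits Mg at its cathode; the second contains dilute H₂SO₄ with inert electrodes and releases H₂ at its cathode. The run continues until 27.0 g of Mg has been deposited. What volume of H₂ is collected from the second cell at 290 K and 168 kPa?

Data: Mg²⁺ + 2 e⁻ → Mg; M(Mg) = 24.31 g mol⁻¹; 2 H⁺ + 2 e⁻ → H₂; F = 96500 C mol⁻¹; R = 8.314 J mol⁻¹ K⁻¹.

n(Mg) = 27.0 / 24.31 = 1.111 mol, so n(e⁻) = 2 × 1.111 = 2.221 mol.
The cells are in series, so the same 2.221 mol of electrons passes through the second cell.
2 H⁺ + 2 e⁻ → H₂ — 2 mol e⁻ per mol H₂, so n(H₂) = 2.221/2 = 1.111 mol.
V = nRT/P = (1.111 × 8.314 × 290) / (168 × 10³) = 0.0159 m³ = 15.9 L.

15.9 L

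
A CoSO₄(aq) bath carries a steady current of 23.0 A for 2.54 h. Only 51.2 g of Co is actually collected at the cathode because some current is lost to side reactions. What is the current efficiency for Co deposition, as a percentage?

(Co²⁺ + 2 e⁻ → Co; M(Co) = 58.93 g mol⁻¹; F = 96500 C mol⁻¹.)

79.7 %

Q = I·t = 23.00 × 9144.0 = 210300 C; n(e⁻) = 210300/96500 = 2.179 mol.
Theoretical n(Co) = n(e⁻)/2 = 1.090 mol, i.e. m_theo = 1.090 × 58.93 = 64.22 g.
Efficiency = m_actual / m_theo = 51.2 / 64.22 = 79.7 %.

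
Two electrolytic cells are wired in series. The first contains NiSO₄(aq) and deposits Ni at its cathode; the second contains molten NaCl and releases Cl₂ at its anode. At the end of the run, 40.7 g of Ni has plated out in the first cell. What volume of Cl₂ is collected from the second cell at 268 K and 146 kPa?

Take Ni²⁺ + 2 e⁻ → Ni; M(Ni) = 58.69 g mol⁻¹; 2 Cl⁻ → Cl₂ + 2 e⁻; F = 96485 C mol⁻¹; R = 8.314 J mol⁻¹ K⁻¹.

n(Ni) = 40.7 / 58.69 = 0.6935 mol, so n(e⁻) = 2 × 0.6935 = 1.387 mol.
The cells are in series, so the same 1.387 mol of electrons passes through the second cell.
2 Cl⁻ → Cl₂ + 2 e⁻ — 2 mol e⁻ per mol Cl₂, so n(Cl₂) = 1.387/2 = 0.6935 mol.
V = nRT/P = (0.6935 × 8.314 × 268) / (146 × 10³) = 0.0106 m³ = 10.6 L.

10.6 L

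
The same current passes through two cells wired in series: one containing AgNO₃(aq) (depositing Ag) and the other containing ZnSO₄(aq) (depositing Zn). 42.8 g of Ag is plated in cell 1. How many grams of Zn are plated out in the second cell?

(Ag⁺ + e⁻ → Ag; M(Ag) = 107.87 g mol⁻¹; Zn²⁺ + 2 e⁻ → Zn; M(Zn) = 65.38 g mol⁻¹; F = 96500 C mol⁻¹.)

13.0 g

n(Ag) = 42.8 / 107.87 = 0.3968 mol.
Since Ag⁺ + e⁻ → Ag, n(e⁻) passed = 1 × 0.3968 = 0.3968 mol.
Cells in series carry the same charge, so the same 0.3968 mol of electrons passes through cell 2.
Zn²⁺ + 2 e⁻ → Zn, so n(Zn) = 0.3968 / 2 = 0.1984 mol.
m(Zn) = 0.1984 × 65.38 = 13.0 g.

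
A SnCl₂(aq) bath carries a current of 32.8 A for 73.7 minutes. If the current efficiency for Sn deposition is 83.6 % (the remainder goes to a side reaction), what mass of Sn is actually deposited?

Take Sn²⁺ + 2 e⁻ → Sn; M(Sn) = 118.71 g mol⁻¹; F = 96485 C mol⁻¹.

Q = I·t = 32.80 × 4422.0 = 145000 C.
n(e⁻) = 145000/96485 = 1.503 mol; theoretically n(Sn) = 1.503/2 = 0.7516 mol, m_theo = 89.23 g.
At 83.6 % efficiency, m_actual = 0.836 × 89.23 = 74.6 g.

74.6 g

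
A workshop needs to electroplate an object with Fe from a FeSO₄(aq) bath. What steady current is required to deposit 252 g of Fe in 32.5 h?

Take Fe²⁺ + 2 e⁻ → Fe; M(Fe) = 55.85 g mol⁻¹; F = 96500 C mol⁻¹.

7.44 A

n(Fe) = 252 / 55.85 = 4.512 mol.
n(e⁻) = 2 × 4.512 = 9.024 mol.
Q = n(e⁻)·F = 9.024 × 96500 = 870800 C.
I = Q/t = 870800 / 117000 s = 7.44 A.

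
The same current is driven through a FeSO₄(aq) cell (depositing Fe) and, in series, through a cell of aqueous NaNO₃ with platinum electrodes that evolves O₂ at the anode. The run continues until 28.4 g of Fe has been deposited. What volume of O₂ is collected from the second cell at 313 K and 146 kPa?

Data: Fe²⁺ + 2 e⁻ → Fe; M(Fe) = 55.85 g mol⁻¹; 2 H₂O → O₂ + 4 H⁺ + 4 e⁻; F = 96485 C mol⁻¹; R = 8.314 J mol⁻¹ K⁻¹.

4.53 L

n(Fe) = 28.4 / 55.85 = 0.5085 mol, so n(e⁻) = 2 × 0.5085 = 1.017 mol.
The cells are in series, so the same 1.017 mol of electrons passes through the second cell.
2 H₂O → O₂ + 4 H⁺ + 4 e⁻ — 4 mol e⁻ per mol O₂, so n(O₂) = 1.017/4 = 0.2543 mol.
V = nRT/P = (0.2543 × 8.314 × 313) / (146 × 10³) = 0.00453 m³ = 4.53 L.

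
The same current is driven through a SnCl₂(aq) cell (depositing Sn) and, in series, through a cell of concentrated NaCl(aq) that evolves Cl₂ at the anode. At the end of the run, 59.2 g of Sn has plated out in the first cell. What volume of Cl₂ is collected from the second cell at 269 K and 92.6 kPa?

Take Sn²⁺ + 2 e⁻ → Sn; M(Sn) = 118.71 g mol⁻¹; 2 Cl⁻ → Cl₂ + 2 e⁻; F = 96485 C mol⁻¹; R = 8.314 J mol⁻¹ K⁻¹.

n(Sn) = 59.2 / 118.71 = 0.4987 mol, so n(e⁻) = 2 × 0.4987 = 0.9974 mol.
The cells are in series, so the same 0.9974 mol of electrons passes through the second cell.
2 Cl⁻ → Cl₂ + 2 e⁻ — 2 mol e⁻ per mol Cl₂, so n(Cl₂) = 0.9974/2 = 0.4987 mol.
V = nRT/P = (0.4987 × 8.314 × 269) / (92.6 × 10³) = 0.0120 m³ = 12.0 L.

12.0 L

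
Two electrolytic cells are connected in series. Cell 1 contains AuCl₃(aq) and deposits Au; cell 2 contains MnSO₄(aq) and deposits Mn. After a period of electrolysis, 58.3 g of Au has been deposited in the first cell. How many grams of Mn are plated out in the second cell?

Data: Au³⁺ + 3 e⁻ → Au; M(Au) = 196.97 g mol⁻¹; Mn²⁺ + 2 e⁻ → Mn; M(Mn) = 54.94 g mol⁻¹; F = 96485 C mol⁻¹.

24.4 g

n(Au) = 58.3 / 196.97 = 0.2960 mol.
Since Au³⁺ + 3 e⁻ → Au, n(e⁻) passed = 3 × 0.2960 = 0.8880 mol.
Cells in series carry the same charge, so the same 0.8880 mol of electrons passes through cell 2.
Mn²⁺ + 2 e⁻ → Mn, so n(Mn) = 0.8880 / 2 = 0.4440 mol.
m(Mn) = 0.4440 × 54.94 = 24.4 g.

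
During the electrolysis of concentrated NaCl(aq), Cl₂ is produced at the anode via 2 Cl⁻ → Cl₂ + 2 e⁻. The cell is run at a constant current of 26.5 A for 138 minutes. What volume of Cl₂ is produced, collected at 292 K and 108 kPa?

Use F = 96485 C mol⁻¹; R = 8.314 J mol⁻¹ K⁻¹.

Q = I·t = 26.50 A × 8280.0 s = 219400 C.
n(e⁻) = Q/F = 219400 / 96485 = 2.274 mol.
2 electrons are transferred per Cl₂ molecule, so n(Cl₂) = 2.274 / 2 = 1.137 mol.
V = nRT/P = (1.137 × 8.314 × 292) / (108 × 10³ Pa) = 0.0256 m³ = 25.6 L.

25.6 L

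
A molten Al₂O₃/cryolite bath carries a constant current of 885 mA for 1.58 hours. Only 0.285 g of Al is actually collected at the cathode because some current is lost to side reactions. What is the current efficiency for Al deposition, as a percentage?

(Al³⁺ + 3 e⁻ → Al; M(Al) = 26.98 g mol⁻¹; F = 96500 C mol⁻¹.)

60.8 %

Q = I·t = 0.8850 × 5688.0 = 5034 C; n(e⁻) = 5034/96500 = 0.05216 mol.
Theoretical n(Al) = n(e⁻)/3 = 0.01739 mol, i.e. m_theo = 0.01739 × 26.98 = 0.4691 g.
Efficiency = m_actual / m_theo = 0.285 / 0.4691 = 60.8 %.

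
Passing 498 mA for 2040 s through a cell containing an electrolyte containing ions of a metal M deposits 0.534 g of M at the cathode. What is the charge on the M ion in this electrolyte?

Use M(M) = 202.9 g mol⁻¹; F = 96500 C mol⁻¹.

+4

Q = I·t = 0.4980 A × 2040.0 s = 1016 C, so n(e⁻) = 1016/96500 = 0.01053 mol.
n(M) deposited = 0.534 / 202.9 = 0.002632 mol.
Electrons per atom = n(e⁻)/n(M) = 0.01053 / 0.002632 = 4.00 ≈ 4, so the ion is M⁴⁺.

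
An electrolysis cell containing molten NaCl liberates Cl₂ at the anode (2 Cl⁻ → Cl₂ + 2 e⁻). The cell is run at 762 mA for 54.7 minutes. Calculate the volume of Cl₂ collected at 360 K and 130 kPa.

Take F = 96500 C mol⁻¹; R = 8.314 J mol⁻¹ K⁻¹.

Q = I·t = 0.7620 A × 3282.0 s = 2501 C.
n(e⁻) = Q/F = 2501 / 96500 = 0.02592 mol.
2 electrons are transferred per Cl₂ molecule, so n(Cl₂) = 0.02592 / 2 = 0.01296 mol.
V = nRT/P = (0.01296 × 8.314 × 360) / (130 × 10³ Pa) = 2.98 × 10⁻⁴ m³ = 0.298 L.

0.298 L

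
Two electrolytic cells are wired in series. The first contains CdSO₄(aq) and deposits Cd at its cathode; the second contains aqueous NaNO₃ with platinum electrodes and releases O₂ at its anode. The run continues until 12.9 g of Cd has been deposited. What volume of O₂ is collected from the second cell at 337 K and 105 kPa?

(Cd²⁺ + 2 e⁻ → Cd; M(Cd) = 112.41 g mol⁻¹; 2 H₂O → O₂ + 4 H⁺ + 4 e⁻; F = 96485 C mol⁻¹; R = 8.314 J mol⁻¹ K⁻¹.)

1.53 L

n(Cd) = 12.9 / 112.41 = 0.1148 mol, so n(e⁻) = 2 × 0.1148 = 0.2295 mol.
The cells are in series, so the same 0.2295 mol of electrons passes through the second cell.
2 H₂O → O₂ + 4 H⁺ + 4 e⁻ — 4 mol e⁻ per mol O₂, so n(O₂) = 0.2295/4 = 0.05738 mol.
V = nRT/P = (0.05738 × 8.314 × 337) / (105 × 10³) = 0.00153 m³ = 1.53 L.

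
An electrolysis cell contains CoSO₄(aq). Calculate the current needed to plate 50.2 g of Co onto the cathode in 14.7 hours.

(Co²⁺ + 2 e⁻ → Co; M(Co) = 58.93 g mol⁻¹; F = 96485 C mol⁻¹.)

n(Co) = 50.2 / 58.93 = 0.8519 mol.
n(e⁻) = 2 × 0.8519 = 1.704 mol.
Q = n(e⁻)·F = 1.704 × 96485 = 164400 C.
I = Q/t = 164400 / 52920 s = 3.11 A.

3.11 A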